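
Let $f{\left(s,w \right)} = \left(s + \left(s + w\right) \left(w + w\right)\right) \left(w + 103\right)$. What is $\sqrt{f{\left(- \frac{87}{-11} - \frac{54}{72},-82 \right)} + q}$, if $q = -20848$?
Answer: $\frac{\sqrt{114734345}}{22} \approx 486.88$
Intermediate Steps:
$f{\left(s,w \right)} = \left(103 + w\right) \left(s + 2 w \left(s + w\right)\right)$ ($f{\left(s,w \right)} = \left(s + \left(s + w\right) 2 w\right) \left(103 + w\right) = \left(s + 2 w \left(s + w\right)\right) \left(103 + w\right) = \left(103 + w\right) \left(s + 2 w \left(s + w\right)\right)$)
$\sqrt{f{\left(- \frac{87}{-11} - \frac{54}{72},-82 \right)} + q} = \sqrt{\left(2 \left(-82\right)^{3} + 103 \left(- \frac{87}{-11} - \frac{54}{72}\right) + 206 \left(-82\right)^{2} + 2 \left(- \frac{87}{-11} - \frac{54}{72}\right) \left(-82\right)^{2} + 207 \left(- \frac{87}{-11} - \frac{54}{72}\right) \left(-82\right)\right) - 20848} = \sqrt{\left(2 \left(-551368\right) + 103 \left(\left(-87\right) \left(- \frac{1}{11}\right) - \frac{3}{4}\right) + 206 \cdot 6724 + 2 \left(\left(-87\right) \left(- \frac{1}{11}\right) - \frac{3}{4}\right) 6724 + 207 \left(\left(-87\right) \left(- \frac{1}{11}\right) - \frac{3}{4}\right) \left(-82\right)\right) - 20848} = \sqrt{\left(-1102736 + 103 \left(\frac{87}{11} - \frac{3}{4}\right) + 1385144 + 2 \left(\frac{87}{11} - \frac{3}{4}\right) 6724 + 207 \left(\frac{87}{11} - \frac{3}{4}\right) \left(-82\right)\right) - 20848} = \sqrt{\left(-1102736 + 103 \cdot \frac{315}{44} + 1385144 + 2 \cdot \frac{315}{44} \cdot 6724 + 207 \cdot \frac{315}{44} \left(-82\right)\right) - 20848} = \sqrt{\left(-1102736 + \frac{32445}{44} + 1385144 + \frac{1059030}{11} - \frac{2673405}{22}\right) - 20848} = \sqrt{\frac{11347707}{44} - 20848} = \sqrt{\frac{10430395}{44}} = \frac{\sqrt{114734345}}{22}$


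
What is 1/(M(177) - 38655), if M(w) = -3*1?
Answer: -1/38658 ≈ -2.5868e-5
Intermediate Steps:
M(w) = -3
1/(M(177) - 38655) = 1/(-3 - 38655) = 1/(-38658) = -1/38658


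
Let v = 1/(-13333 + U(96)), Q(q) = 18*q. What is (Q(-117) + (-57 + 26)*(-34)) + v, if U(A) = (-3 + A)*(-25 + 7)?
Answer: -15787365/15007 ≈ -1052.0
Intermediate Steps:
U(A) = 54 - 18*A (U(A) = (-3 + A)*(-18) = 54 - 18*A)
v = -1/15007 (v = 1/(-13333 + (54 - 18*96)) = 1/(-13333 + (54 - 1728)) = 1/(-13333 - 1674) = 1/(-15007) = -1/15007 ≈ -6.6636e-5)
(Q(-117) + (-57 + 26)*(-34)) + v = (18*(-117) + (-57 + 26)*(-34)) - 1/15007 = (-2106 - 31*(-34)) - 1/15007 = (-2106 + 1054) - 1/15007 = -1052 - 1/15007 = -15787365/15007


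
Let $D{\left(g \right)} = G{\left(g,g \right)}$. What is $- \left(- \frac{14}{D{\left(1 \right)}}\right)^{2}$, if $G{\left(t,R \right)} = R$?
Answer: $-196$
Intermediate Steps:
$D{\left(g \right)} = g$
$- \left(- \frac{14}{D{\left(1 \right)}}\right)^{2} = - \left(- \frac{14}{1}\right)^{2} = - \left(\left(-14\right) 1\right)^{2} = - \left(-14\right)^{2} = \left(-1\right) 196 = -196$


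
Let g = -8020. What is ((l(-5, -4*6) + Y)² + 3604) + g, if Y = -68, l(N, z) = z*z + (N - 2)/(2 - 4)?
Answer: 1028865/4 ≈ 2.5722e+5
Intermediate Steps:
l(N, z) = 1 + z² - N/2 (l(N, z) = z² + (-2 + N)/(-2) = z² + (-2 + N)*(-½) = z² + (1 - N/2) = 1 + z² - N/2)
((l(-5, -4*6) + Y)² + 3604) + g = (((1 + (-4*6)² - ½*(-5)) - 68)² + 3604) - 8020 = (((1 + (-24)² + 5/2) - 68)² + 3604) - 8020 = (((1 + 576 + 5/2) - 68)² + 3604) - 8020 = ((1159/2 - 68)² + 3604) - 8020 = ((1023/2)² + 3604) - 8020 = (1046529/4 + 3604) - 8020 = 1060945/4 - 8020 = 1028865/4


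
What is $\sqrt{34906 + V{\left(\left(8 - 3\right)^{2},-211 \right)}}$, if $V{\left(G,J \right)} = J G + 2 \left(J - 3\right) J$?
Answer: $\sqrt{119939} \approx 346.32$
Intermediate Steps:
$V{\left(G,J \right)} = G J + J \left(-6 + 2 J\right)$ ($V{\left(G,J \right)} = G J + 2 \left(-3 + J\right) J = G J + \left(-6 + 2 J\right) J = G J + J \left(-6 + 2 J\right)$)
$\sqrt{34906 + V{\left(\left(8 - 3\right)^{2},-211 \right)}} = \sqrt{34906 - 211 \left(-6 + \left(8 - 3\right)^{2} + 2 \left(-211\right)\right)} = \sqrt{34906 - 211 \left(-6 + 5^{2} - 422\right)} = \sqrt{34906 - 211 \left(-6 + 25 - 422\right)} = \sqrt{34906 - -85033} = \sqrt{34906 + 85033} = \sqrt{119939}$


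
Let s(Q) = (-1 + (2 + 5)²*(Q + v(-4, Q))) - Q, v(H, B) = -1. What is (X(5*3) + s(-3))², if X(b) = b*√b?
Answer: 41011 - 5820*√15 ≈ 18470.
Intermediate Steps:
X(b) = b^(3/2)
s(Q) = -50 + 48*Q (s(Q) = (-1 + (2 + 5)²*(Q - 1)) - Q = (-1 + 7²*(-1 + Q)) - Q = (-1 + 49*(-1 + Q)) - Q = (-1 + (-49 + 49*Q)) - Q = (-50 + 49*Q) - Q = -50 + 48*Q)
(X(5*3) + s(-3))² = ((5*3)^(3/2) + (-50 + 48*(-3)))² = (15^(3/2) + (-50 - 144))² = (15*√15 - 194)² = (-194 + 15*√15)²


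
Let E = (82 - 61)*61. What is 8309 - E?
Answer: 7028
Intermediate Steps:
E = 1281 (E = 21*61 = 1281)
8309 - E = 8309 - 1*1281 = 8309 - 1281 = 7028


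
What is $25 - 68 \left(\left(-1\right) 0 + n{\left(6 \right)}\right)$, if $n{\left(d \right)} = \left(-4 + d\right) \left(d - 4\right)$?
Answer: $-247$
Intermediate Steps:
$n{\left(d \right)} = \left(-4 + d\right)^{2}$ ($n{\left(d \right)} = \left(-4 + d\right) \left(-4 + d\right) = \left(-4 + d\right)^{2}$)
$25 - 68 \left(\left(-1\right) 0 + n{\left(6 \right)}\right) = 25 - 68 \left(\left(-1\right) 0 + \left(-4 + 6\right)^{2}\right) = 25 - 68 \left(0 + 2^{2}\right) = 25 - 68 \left(0 + 4\right) = 25 - 272 = -247$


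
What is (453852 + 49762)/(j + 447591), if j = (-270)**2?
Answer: 503614/520491 ≈ 0.96758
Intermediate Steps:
j = 72900
(453852 + 49762)/(j + 447591) = (453852 + 49762)/(72900 + 447591) = 503614/520491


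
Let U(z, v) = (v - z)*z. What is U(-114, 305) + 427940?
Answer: 380174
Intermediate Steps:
U(z, v) = z*(v - z)
U(-114, 305) + 427940 = -114*(305 - 1*(-114)) + 427940 = -114*(305 + 114) + 427940 = -114*419 + 427940 = -47766 + 427940 = 380174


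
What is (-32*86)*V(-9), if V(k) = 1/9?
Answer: -2752/9 ≈ -305.78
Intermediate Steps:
V(k) = ⅑
(-32*86)*V(-9) = -32*86*(⅑) = -2752*⅑ = -2752/9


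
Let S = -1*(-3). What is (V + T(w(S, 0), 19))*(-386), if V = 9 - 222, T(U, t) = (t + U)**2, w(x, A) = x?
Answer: -104606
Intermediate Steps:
S = 3
T(U, t) = (U + t)**2
V = -213
(V + T(w(S, 0), 19))*(-386) = (-213 + (3 + 19)**2)*(-386) = (-213 + 22**2)*(-386) = (-213 + 484)*(-386) = 271*(-386) = -104606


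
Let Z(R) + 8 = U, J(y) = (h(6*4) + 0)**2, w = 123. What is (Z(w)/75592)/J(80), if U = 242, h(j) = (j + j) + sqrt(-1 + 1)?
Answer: 13/9675776 ≈ 1.3436e-6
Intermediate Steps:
h(j) = 2*j (h(j) = 2*j + sqrt(0) = 2*j + 0 = 2*j)
J(y) = 2304 (J(y) = (2*(6*4) + 0)**2 = (2*24 + 0)**2 = (48 + 0)**2 = 48**2 = 2304)
Z(R) = 234 (Z(R) = -8 + 242 = 234)
(Z(w)/75592)/J(80) = (234/75592)/2304 = (234*(1/75592))*(1/2304) = (117/37796)*(1/2304) = 13/9675776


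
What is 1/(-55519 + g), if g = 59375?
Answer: 1/3856 ≈ 0.00025934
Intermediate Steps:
1/(-55519 + g) = 1/(-55519 + 59375) = 1/3856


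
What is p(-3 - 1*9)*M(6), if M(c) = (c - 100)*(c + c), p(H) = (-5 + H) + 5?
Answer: 13536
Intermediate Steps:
p(H) = H
M(c) = 2*c*(-100 + c) (M(c) = (-100 + c)*(2*c) = 2*c*(-100 + c))
p(-3 - 1*9)*M(6) = (-3 - 1*9)*(2*6*(-100 + 6)) = (-3 - 9)*(2*6*(-94)) = -12*(-1128) = 13536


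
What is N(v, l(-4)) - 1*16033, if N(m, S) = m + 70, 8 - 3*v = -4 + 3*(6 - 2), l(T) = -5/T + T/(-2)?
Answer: -15963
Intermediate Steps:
l(T) = -5/T - T/2 (l(T) = -5/T + T*(-1/2) = -5/T - T/2)
v = 0 (v = 8/3 - (-4 + 3*(6 - 2))/3 = 8/3 - (-4 + 3*4)/3 = 8/3 - (-4 + 12)/3 = 8/3 - 1/3*8 = 8/3 - 8/3 = 0)
N(m, S) = 70 + m
N(v, l(-4)) - 1*16033 = (70 + 0) - 1*16033 = 70 - 16033 = -15963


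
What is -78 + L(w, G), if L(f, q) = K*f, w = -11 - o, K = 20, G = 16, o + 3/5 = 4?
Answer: -366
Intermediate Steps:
o = 17/5 (o = -3/5 + 4 = 17/5 ≈ 3.4000)
w = -72/5 (w = -11 - 1*17/5 = -11 - 17/5 = -72/5 ≈ -14.400)
L(f, q) = 20*f
-78 + L(w, G) = -78 + 20*(-72/5) = -78 - 288 = -366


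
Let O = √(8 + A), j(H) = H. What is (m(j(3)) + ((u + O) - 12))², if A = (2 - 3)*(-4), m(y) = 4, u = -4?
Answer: 156 - 48*√3 ≈ 72.862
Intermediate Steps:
A = 4 (A = -1*(-4) = 4)
O = 2*√3 (O = √(8 + 4) = √12 = 2*√3 ≈ 3.4641)
(m(j(3)) + ((u + O) - 12))² = (4 + ((-4 + 2*√3) - 12))² = (4 + (-16 + 2*√3))² = (-12 + 2*√3)²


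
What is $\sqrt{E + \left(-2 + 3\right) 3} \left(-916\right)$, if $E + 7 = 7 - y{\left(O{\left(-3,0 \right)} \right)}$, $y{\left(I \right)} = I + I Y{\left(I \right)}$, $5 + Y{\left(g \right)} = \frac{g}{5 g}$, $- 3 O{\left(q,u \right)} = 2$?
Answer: $- \frac{916 \sqrt{105}}{15} \approx -625.75$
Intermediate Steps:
$O{\left(q,u \right)} = - \frac{2}{3}$ ($O{\left(q,u \right)} = \left(- \frac{1}{3}\right) 2 = - \frac{2}{3}$)
$Y{\left(g \right)} = - \frac{24}{5}$ ($Y{\left(g \right)} = -5 + \frac{g}{5 g} = -5 + g \frac{1}{5 g} = -5 + \frac{1}{5} = - \frac{24}{5}$)
$y{\left(I \right)} = - \frac{19 I}{5}$ ($y{\left(I \right)} = I + I \left(- \frac{24}{5}\right) = I - \frac{24 I}{5} = - \frac{19 I}{5}$)
$E = - \frac{38}{15}$ ($E = -7 + \left(7 - \left(- \frac{19}{5}\right) \left(- \frac{2}{3}\right)\right) = -7 + \left(7 - \frac{38}{15}\right) = -7 + \frac{67}{15} = - \frac{38}{15} \approx -2.5333$)
$\sqrt{E + \left(-2 + 3\right) 3} \left(-916\right) = \sqrt{- \frac{38}{15} + \left(-2 + 3\right) 3} \left(-916\right) = \sqrt{- \frac{38}{15} + 1 \cdot 3} \left(-916\right) = \sqrt{- \frac{38}{15} + 3} \left(-916\right) = \sqrt{\frac{7}{15}} \left(-916\right) = \frac{\sqrt{105}}{15} \left(-916\right) = - \frac{916 \sqrt{105}}{15}$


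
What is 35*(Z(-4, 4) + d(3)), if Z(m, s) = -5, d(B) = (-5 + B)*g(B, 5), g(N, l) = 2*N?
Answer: -595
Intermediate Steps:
d(B) = 2*B*(-5 + B) (d(B) = (-5 + B)*(2*B) = 2*B*(-5 + B))
35*(Z(-4, 4) + d(3)) = 35*(-5 + 2*3*(-5 + 3)) = 35*(-5 + 2*3*(-2)) = 35*(-5 - 12) = 35*(-17) = -595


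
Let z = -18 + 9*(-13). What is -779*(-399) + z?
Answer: 310686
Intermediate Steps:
z = -135 (z = -18 - 117 = -135)
-779*(-399) + z = -779*(-399) - 135 = 310821 - 135 = 310686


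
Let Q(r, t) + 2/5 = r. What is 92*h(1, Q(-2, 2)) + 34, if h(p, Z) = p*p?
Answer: 126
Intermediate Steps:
Q(r, t) = -2/5 + r
h(p, Z) = p**2
92*h(1, Q(-2, 2)) + 34 = 92*1**2 + 34 = 92*1 + 34 = 92 + 34 = 126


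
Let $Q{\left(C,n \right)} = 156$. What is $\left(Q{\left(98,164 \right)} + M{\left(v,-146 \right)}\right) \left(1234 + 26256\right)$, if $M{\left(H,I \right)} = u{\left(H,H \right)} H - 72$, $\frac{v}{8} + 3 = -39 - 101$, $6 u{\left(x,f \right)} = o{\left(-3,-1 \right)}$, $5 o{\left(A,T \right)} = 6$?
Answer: $-3980552$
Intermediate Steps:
$o{\left(A,T \right)} = \frac{6}{5}$ ($o{\left(A,T \right)} = \frac{1}{5} \cdot 6 = \frac{6}{5}$)
$u{\left(x,f \right)} = \frac{1}{5}$ ($u{\left(x,f \right)} = \frac{1}{6} \cdot \frac{6}{5} = \frac{1}{5}$)
$v = -1144$ ($v = -24 + 8 \left(-39 - 101\right) = -24 + 8 \left(-140\right) = -24 - 1120 = -1144$)
$M{\left(H,I \right)} = -72 + \frac{H}{5}$ ($M{\left(H,I \right)} = \frac{H}{5} - 72 = -72 + \frac{H}{5}$)
$\left(Q{\left(98,164 \right)} + M{\left(v,-146 \right)}\right) \left(1234 + 26256\right) = \left(156 + \left(-72 + \frac{1}{5} \left(-1144\right)\right)\right) \left(1234 + 26256\right) = \left(156 - \frac{1504}{5}\right) 27490 = \left(- \frac{724}{5}\right) 27490 = -3980552$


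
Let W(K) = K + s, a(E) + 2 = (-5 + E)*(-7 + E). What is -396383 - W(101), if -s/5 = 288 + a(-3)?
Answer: -394654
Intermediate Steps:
a(E) = -2 + (-7 + E)*(-5 + E) (a(E) = -2 + (-5 + E)*(-7 + E) = -2 + (-7 + E)*(-5 + E))
s = -1830 (s = -5*(288 + (33 + (-3)² - 12*(-3))) = -5*(288 + (33 + 9 + 36)) = -5*(288 + 78) = -5*366 = -1830)
W(K) = -1830 + K (W(K) = K - 1830 = -1830 + K)
-396383 - W(101) = -396383 - (-1830 + 101) = -396383 - 1*(-1729) = -396383 + 1729 = -394654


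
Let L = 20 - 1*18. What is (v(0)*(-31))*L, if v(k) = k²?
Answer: 0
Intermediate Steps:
L = 2 (L = 20 - 18 = 2)
(v(0)*(-31))*L = (0²*(-31))*2 = (0*(-31))*2 = 0*2 = 0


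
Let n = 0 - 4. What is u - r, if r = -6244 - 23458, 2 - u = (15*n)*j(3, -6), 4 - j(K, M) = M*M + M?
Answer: 28144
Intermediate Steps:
n = -4
j(K, M) = 4 - M - M**2 (j(K, M) = 4 - (M*M + M) = 4 - (M**2 + M) = 4 - (M + M**2) = 4 + (-M - M**2) = 4 - M - M**2)
u = -1558 (u = 2 - 15*(-4)*(4 - 1*(-6) - 1*(-6)**2) = 2 - (-60)*(4 + 6 - 1*36) = 2 - (-60)*(4 + 6 - 36) = 2 - (-60)*(-26) = 2 - 1*1560 = 2 - 1560 = -1558)
r = -29702
u - r = -1558 - 1*(-29702) = -1558 + 29702 = 28144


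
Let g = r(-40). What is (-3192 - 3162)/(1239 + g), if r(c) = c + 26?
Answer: -6354/1225 ≈ -5.1869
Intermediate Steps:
r(c) = 26 + c
g = -14 (g = 26 - 40 = -14)
(-3192 - 3162)/(1239 + g) = (-3192 - 3162)/(1239 - 14) = -6354/1225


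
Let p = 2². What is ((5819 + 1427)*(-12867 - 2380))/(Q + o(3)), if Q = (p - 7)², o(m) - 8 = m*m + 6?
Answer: -55239881/16 ≈ -3.4525e+6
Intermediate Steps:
o(m) = 14 + m² (o(m) = 8 + (m*m + 6) = 8 + (m² + 6) = 8 + (6 + m²) = 14 + m²)
p = 4
Q = 9 (Q = (4 - 7)² = (-3)² = 9)
((5819 + 1427)*(-12867 - 2380))/(Q + o(3)) = ((5819 + 1427)*(-12867 - 2380))/(9 + (14 + 3²)) = (7246*(-15247))/(9 + (14 + 9)) = -110479762/(9 + 23) = -110479762/32 = -110479762*1/32 = -55239881/16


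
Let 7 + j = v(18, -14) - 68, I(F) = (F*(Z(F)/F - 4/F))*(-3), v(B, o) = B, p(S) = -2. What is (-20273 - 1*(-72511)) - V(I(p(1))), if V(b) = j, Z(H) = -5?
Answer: 52295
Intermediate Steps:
I(F) = 27 (I(F) = (F*(-5/F - 4/F))*(-3) = (F*(-9/F))*(-3) = -9*(-3) = 27)
j = -57 (j = -7 + (18 - 68) = -7 - 50 = -57)
V(b) = -57
(-20273 - 1*(-72511)) - V(I(p(1))) = (-20273 - 1*(-72511)) - 1*(-57) = (-20273 + 72511) + 57 = 52238 + 57 = 52295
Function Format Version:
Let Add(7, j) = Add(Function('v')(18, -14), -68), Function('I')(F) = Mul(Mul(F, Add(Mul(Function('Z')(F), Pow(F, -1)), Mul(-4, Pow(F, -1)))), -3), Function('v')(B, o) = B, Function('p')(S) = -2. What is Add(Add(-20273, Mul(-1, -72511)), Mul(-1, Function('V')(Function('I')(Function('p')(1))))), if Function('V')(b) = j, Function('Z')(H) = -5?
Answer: 52295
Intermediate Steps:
Function('I')(F) = 27 (Function('I')(F) = Mul(Mul(F, Add(Mul(-5, Pow(F, -1)), Mul(-4, Pow(F, -1)))), -3) = Mul(Mul(F, Mul(-9, Pow(F, -1))), -3) = Mul(-9, -3) = 27)
j = -57 (j = Add(-7, Add(18, -68)) = Add(-7, -50) = -57)
Function('V')(b) = -57
Add(Add(-20273, Mul(-1, -72511)), Mul(-1, Function('V')(Function('I')(Function('p')(1))))) = Add(Add(-20273, Mul(-1, -72511)), Mul(-1, -57)) = Add(Add(-20273, 72511), 57) = Add(52238, 57) = 52295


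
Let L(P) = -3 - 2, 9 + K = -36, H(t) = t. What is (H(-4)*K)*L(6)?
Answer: -900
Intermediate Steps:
K = -45 (K = -9 - 36 = -45)
L(P) = -5
(H(-4)*K)*L(6) = -4*(-45)*(-5) = 180*(-5) = -900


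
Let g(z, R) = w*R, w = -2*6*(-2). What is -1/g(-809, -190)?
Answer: 1/4560 ≈ 0.00021930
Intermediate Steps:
w = 24 (w = -12*(-2) = 24)
g(z, R) = 24*R
-1/g(-809, -190) = -1/(24*(-190)) = -1/(-4560) = -1*(-1/4560) = 1/4560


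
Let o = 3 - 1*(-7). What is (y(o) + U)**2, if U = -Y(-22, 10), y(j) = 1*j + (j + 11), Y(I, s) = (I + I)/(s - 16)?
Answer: 5041/9 ≈ 560.11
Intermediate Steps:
o = 10 (o = 3 + 7 = 10)
Y(I, s) = 2*I/(-16 + s) (Y(I, s) = (2*I)/(-16 + s) = 2*I/(-16 + s))
y(j) = 11 + 2*j (y(j) = j + (11 + j) = 11 + 2*j)
U = -22/3 (U = -2*(-22)/(-16 + 10) = -2*(-22)/(-6) = -2*(-22)*(-1)/6 = -1*22/3 = -22/3 ≈ -7.3333)
(y(o) + U)**2 = ((11 + 2*10) - 22/3)**2 = ((11 + 20) - 22/3)**2 = (31 - 22/3)**2 = (71/3)**2 = 5041/9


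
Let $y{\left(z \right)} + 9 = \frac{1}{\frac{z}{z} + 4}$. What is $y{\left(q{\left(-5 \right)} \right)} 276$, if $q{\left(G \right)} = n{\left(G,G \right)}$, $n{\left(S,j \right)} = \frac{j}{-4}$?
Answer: $- \frac{12144}{5} \approx -2428.8$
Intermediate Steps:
$n{\left(S,j \right)} = - \frac{j}{4}$ ($n{\left(S,j \right)} = j \left(- \frac{1}{4}\right) = - \frac{j}{4}$)
$q{\left(G \right)} = - \frac{G}{4}$
$y{\left(z \right)} = - \frac{44}{5}$ ($y{\left(z \right)} = -9 + \frac{1}{\frac{z}{z} + 4} = -9 + \frac{1}{1 + 4} = -9 + \frac{1}{5} = - \frac{44}{5}$)
$y{\left(q{\left(-5 \right)} \right)} 276 = \left(- \frac{44}{5}\right) 276 = - \frac{12144}{5}$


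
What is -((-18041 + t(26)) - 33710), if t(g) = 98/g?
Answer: 672714/13 ≈ 51747.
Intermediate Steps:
-((-18041 + t(26)) - 33710) = -((-18041 + 98/26) - 33710) = -((-18041 + 98*(1/26)) - 33710) = -((-18041 + 49/13) - 33710) = -(-234484/13 - 33710) = -1*(-672714/13) = 672714/13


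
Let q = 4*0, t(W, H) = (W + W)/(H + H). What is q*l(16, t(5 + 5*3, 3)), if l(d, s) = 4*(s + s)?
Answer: 0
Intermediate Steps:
t(W, H) = W/H (t(W, H) = (2*W)/((2*H)) = (2*W)*(1/(2*H)) = W/H)
l(d, s) = 8*s (l(d, s) = 4*(2*s) = 8*s)
q = 0
q*l(16, t(5 + 5*3, 3)) = 0*(8*((5 + 5*3)/3)) = 0*(8*((5 + 15)*(1/3))) = 0*(8*(20*(1/3))) = 0*(8*(20/3)) = 0*(160/3) = 0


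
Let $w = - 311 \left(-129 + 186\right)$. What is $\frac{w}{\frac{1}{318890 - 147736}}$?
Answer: $-3034046958$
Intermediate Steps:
$w = -17727$ ($w = \left(-311\right) 57 = -17727$)
$\frac{w}{\frac{1}{318890 - 147736}} = - \frac{17727}{\frac{1}{318890 - 147736}} = - \frac{17727}{\frac{1}{171154}} = - 17727 \frac{1}{\frac{1}{171154}} = \left(-17727\right) 171154 = -3034046958$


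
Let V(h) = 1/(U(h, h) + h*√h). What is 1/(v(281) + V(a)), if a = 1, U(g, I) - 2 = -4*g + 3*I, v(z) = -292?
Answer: -2/583 ≈ -0.0034305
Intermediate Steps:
U(g, I) = 2 - 4*g + 3*I (U(g, I) = 2 + (-4*g + 3*I) = 2 - 4*g + 3*I)
V(h) = 1/(2 + h^(3/2) - h) (V(h) = 1/((2 - 4*h + 3*h) + h*√h) = 1/((2 - h) + h^(3/2)) = 1/(2 + h^(3/2) - h))
1/(v(281) + V(a)) = 1/(-292 + 1/(2 + 1^(3/2) - 1*1)) = 1/(-292 + 1/(2 + 1 - 1)) = 1/(-292 + 1/2) = 1/(-292 + ½) = 1/(-583/2) = -2/583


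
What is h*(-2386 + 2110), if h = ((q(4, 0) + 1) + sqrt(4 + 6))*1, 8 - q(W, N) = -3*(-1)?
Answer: -1656 - 276*sqrt(10) ≈ -2528.8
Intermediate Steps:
q(W, N) = 5 (q(W, N) = 8 - (-3)*(-1) = 8 - 1*3 = 8 - 3 = 5)
h = 6 + sqrt(10) (h = ((5 + 1) + sqrt(4 + 6))*1 = (6 + sqrt(10))*1 = 6 + sqrt(10) ≈ 9.1623)
h*(-2386 + 2110) = (6 + sqrt(10))*(-2386 + 2110) = (6 + sqrt(10))*(-276) = -1656 - 276*sqrt(10)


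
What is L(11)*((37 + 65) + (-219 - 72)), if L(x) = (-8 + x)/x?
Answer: -567/11 ≈ -51.545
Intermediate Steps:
L(x) = (-8 + x)/x
L(11)*((37 + 65) + (-219 - 72)) = ((-8 + 11)/11)*((37 + 65) + (-219 - 72)) = ((1/11)*3)*(102 - 291) = (3/11)*(-189) = -567/11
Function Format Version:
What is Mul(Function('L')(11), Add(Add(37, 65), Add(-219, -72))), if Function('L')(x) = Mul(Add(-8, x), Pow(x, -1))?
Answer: Rational(-567, 11) ≈ -51.545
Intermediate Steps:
Function('L')(x) = Mul(Pow(x, -1), Add(-8, x))
Mul(Function('L')(11), Add(Add(37, 65), Add(-219, -72))) = Mul(Mul(Pow(11, -1), Add(-8, 11)), Add(Add(37, 65), Add(-219, -72))) = Mul(Mul(Rational(1, 11), 3), Add(102, -291)) = Mul(Rational(3, 11), -189) = Rational(-567, 11)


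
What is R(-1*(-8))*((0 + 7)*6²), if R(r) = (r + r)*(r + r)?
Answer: 64512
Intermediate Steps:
R(r) = 4*r² (R(r) = (2*r)*(2*r) = 4*r²)
R(-1*(-8))*((0 + 7)*6²) = (4*(-1*(-8))²)*((0 + 7)*6²) = (4*8²)*(7*36) = (4*64)*252 = 256*252 = 64512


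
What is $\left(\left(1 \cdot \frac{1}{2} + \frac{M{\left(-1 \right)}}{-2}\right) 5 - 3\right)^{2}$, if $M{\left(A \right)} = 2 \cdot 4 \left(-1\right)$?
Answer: $\frac{1521}{4} \approx 380.25$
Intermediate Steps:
$M{\left(A \right)} = -8$ ($M{\left(A \right)} = 8 \left(-1\right) = -8$)
$\left(\left(1 \cdot \frac{1}{2} + \frac{M{\left(-1 \right)}}{-2}\right) 5 - 3\right)^{2} = \left(\left(1 \cdot \frac{1}{2} - \frac{8}{-2}\right) 5 - 3\right)^{2} = \left(\left(1 \cdot \frac{1}{2} - -4\right) 5 - 3\right)^{2} = \left(\left(\frac{1}{2} + 4\right) 5 - 3\right)^{2} = \left(\frac{9}{2} \cdot 5 - 3\right)^{2} = \left(\frac{45}{2} - 3\right)^{2} = \left(\frac{39}{2}\right)^{2} = \frac{1521}{4}$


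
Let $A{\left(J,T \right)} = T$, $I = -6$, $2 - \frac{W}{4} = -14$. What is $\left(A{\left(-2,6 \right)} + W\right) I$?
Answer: $-420$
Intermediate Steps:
$W = 64$ ($W = 8 - -56 = 8 + 56 = 64$)
$\left(A{\left(-2,6 \right)} + W\right) I = \left(6 + 64\right) \left(-6\right) = 70 \left(-6\right) = -420$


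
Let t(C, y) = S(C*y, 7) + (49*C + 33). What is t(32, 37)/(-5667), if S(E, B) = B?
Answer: -536/1889 ≈ -0.28375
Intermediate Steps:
t(C, y) = 40 + 49*C (t(C, y) = 7 + (49*C + 33) = 7 + (33 + 49*C) = 40 + 49*C)
t(32, 37)/(-5667) = (40 + 49*32)/(-5667) = (40 + 1568)*(-1/5667) = 1608*(-1/5667) = -536/1889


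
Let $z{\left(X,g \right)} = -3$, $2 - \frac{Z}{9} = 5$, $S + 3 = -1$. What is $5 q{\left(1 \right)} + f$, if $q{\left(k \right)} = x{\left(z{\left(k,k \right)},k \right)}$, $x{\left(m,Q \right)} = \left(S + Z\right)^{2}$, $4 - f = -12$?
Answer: $4821$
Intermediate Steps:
$f = 16$ ($f = 4 - -12 = 4 + 12 = 16$)
$S = -4$ ($S = -3 - 1 = -4$)
$Z = -27$ ($Z = 18 - 45 = -27$)
$x{\left(m,Q \right)} = 961$ ($x{\left(m,Q \right)} = \left(-4 - 27\right)^{2} = \left(-31\right)^{2} = 961$)
$q{\left(k \right)} = 961$
$5 q{\left(1 \right)} + f = 5 \cdot 961 + 16 = 4805 + 16 = 4821$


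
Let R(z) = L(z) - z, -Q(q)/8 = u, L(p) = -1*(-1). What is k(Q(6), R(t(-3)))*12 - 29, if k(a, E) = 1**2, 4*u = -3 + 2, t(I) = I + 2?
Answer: -17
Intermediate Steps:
L(p) = 1
t(I) = 2 + I
u = -1/4 (u = (-3 + 2)/4 = (1/4)*(-1) = -1/4 ≈ -0.25000)
Q(q) = 2 (Q(q) = -8*(-1/4) = 2)
R(z) = 1 - z
k(a, E) = 1
k(Q(6), R(t(-3)))*12 - 29 = 1*12 - 29 = 12 - 29 = -17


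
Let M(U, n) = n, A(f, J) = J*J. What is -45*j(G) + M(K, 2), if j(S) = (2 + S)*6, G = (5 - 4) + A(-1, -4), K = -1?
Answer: -5128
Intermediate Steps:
A(f, J) = J²
G = 17 (G = (5 - 4) + (-4)² = 1 + 16 = 17)
j(S) = 12 + 6*S
-45*j(G) + M(K, 2) = -45*(12 + 6*17) + 2 = -45*(12 + 102) + 2 = -45*114 + 2 = -5130 + 2 = -5128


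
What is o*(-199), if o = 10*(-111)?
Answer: 220890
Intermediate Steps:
o = -1110
o*(-199) = -1110*(-199) = 220890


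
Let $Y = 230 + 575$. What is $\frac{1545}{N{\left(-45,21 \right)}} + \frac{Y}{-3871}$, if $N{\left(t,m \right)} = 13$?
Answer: $\frac{852890}{7189} \approx 118.64$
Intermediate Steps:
$Y = 805$
$\frac{1545}{N{\left(-45,21 \right)}} + \frac{Y}{-3871} = \frac{1545}{13} + \frac{805}{-3871} = 1545 \cdot \frac{1}{13} + 805 \left(- \frac{1}{3871}\right) = \frac{1545}{13} - \frac{115}{553} = \frac{852890}{7189}$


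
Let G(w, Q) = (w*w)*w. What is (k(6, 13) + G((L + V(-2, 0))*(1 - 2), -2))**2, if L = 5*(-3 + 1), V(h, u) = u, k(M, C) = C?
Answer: 1026169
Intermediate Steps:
L = -10 (L = 5*(-2) = -10)
G(w, Q) = w**3 (G(w, Q) = w**2*w = w**3)
(k(6, 13) + G((L + V(-2, 0))*(1 - 2), -2))**2 = (13 + ((-10 + 0)*(1 - 2))**3)**2 = (13 + (-10*(-1))**3)**2 = (13 + 10**3)**2 = (13 + 1000)**2 = 1013**2 = 1026169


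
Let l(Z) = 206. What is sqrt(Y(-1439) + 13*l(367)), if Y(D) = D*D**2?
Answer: I*sqrt(2979764841) ≈ 54587.0*I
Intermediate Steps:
Y(D) = D**3
sqrt(Y(-1439) + 13*l(367)) = sqrt((-1439)**3 + 13*206) = sqrt(-2979767519 + 2678) = sqrt(-2979764841) = I*sqrt(2979764841)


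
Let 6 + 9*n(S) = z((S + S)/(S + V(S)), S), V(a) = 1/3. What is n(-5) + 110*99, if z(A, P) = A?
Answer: 76227/7 ≈ 10890.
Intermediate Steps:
V(a) = 1/3
n(S) = -2/3 + 2*S/(9*(1/3 + S)) (n(S) = -2/3 + ((S + S)/(S + 1/3))/9 = -2/3 + ((2*S)/(1/3 + S))/9 = -2/3 + (2*S/(1/3 + S))/9 = -2/3 + 2*S/(9*(1/3 + S)))
n(-5) + 110*99 = 2*(-1 - 2*(-5))/(3*(1 + 3*(-5))) + 110*99 = 2*(-1 + 10)/(3*(1 - 15)) + 10890 = (2/3)*9/(-14) + 10890 = (2/3)*(-1/14)*9 + 10890 = -3/7 + 10890 = 76227/7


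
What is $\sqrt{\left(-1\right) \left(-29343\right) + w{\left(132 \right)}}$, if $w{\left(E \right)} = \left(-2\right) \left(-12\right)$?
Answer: $3 \sqrt{3263} \approx 171.37$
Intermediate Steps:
$w{\left(E \right)} = 24$
$\sqrt{\left(-1\right) \left(-29343\right) + w{\left(132 \right)}} = \sqrt{\left(-1\right) \left(-29343\right) + 24} = \sqrt{29343 + 24} = \sqrt{29367} = 3 \sqrt{3263}$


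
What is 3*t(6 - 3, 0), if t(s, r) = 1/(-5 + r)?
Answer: -⅗ ≈ -0.60000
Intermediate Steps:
3*t(6 - 3, 0) = 3/(-5 + 0) = 3/(-5) = 3*(-⅕) = -⅗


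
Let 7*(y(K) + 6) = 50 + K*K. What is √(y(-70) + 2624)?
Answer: 46*√77/7 ≈ 57.664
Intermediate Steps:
y(K) = 8/7 + K²/7 (y(K) = -6 + (50 + K*K)/7 = -6 + (50 + K²)/7 = -6 + (50/7 + K²/7) = 8/7 + K²/7)
√(y(-70) + 2624) = √((8/7 + (⅐)*(-70)²) + 2624) = √((8/7 + (⅐)*4900) + 2624) = √((8/7 + 700) + 2624) = √(4908/7 + 2624) = √(23276/7) = 46*√77/7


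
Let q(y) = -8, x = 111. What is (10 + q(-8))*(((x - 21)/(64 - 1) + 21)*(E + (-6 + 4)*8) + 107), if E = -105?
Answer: -36496/7 ≈ -5213.7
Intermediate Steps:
(10 + q(-8))*(((x - 21)/(64 - 1) + 21)*(E + (-6 + 4)*8) + 107) = (10 - 8)*(((111 - 21)/(64 - 1) + 21)*(-105 + (-6 + 4)*8) + 107) = 2*((90/63 + 21)*(-105 - 2*8) + 107) = 2*((90*(1/63) + 21)*(-105 - 16) + 107) = 2*((10/7 + 21)*(-121) + 107) = 2*((157/7)*(-121) + 107) = 2*(-18997/7 + 107) = 2*(-18248/7) = -36496/7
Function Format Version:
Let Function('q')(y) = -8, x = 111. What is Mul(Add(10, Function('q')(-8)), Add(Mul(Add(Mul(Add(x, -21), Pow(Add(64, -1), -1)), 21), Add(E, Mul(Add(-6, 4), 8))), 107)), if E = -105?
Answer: Rational(-36496, 7) ≈ -5213.7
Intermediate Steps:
Mul(Add(10, Function('q')(-8)), Add(Mul(Add(Mul(Add(x, -21), Pow(Add(64, -1), -1)), 21), Add(E, Mul(Add(-6, 4), 8))), 107)) = Mul(Add(10, -8), Add(Mul(Add(Mul(Add(111, -21), Pow(Add(64, -1), -1)), 21), Add(-105, Mul(Add(-6, 4), 8))), 107)) = Mul(2, Add(Mul(Add(Mul(90, Pow(63, -1)), 21), Add(-105, Mul(-2, 8))), 107)) = Mul(2, Add(Mul(Add(Mul(90, Rational(1, 63)), 21), Add(-105, -16)), 107)) = Mul(2, Add(Mul(Add(Rational(10, 7), 21), -121), 107)) = Mul(2, Add(Mul(Rational(157, 7), -121), 107)) = Mul(2, Add(Rational(-18997, 7), 107)) = Mul(2, Rational(-18248, 7)) = Rational(-36496, 7)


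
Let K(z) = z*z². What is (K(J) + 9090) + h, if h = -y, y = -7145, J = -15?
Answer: 12860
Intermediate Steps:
K(z) = z³
h = 7145 (h = -1*(-7145) = 7145)
(K(J) + 9090) + h = ((-15)³ + 9090) + 7145 = (-3375 + 9090) + 7145 = 5715 + 7145 = 12860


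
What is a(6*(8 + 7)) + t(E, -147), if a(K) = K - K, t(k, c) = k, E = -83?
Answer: -83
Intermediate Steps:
a(K) = 0
a(6*(8 + 7)) + t(E, -147) = 0 - 83 = -83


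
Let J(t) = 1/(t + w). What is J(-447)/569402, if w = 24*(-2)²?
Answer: -1/199860102 ≈ -5.0035e-9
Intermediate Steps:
w = 96 (w = 24*4 = 96)
J(t) = 1/(96 + t) (J(t) = 1/(t + 96) = 1/(96 + t))
J(-447)/569402 = 1/((96 - 447)*569402) = (1/569402)/(-351) = -1/351*1/569402 = -1/199860102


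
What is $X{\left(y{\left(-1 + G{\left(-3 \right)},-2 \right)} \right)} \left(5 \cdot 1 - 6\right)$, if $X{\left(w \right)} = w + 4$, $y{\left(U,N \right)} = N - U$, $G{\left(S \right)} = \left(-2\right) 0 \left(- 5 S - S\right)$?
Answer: $-3$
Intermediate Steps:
$G{\left(S \right)} = 0$ ($G{\left(S \right)} = 0 \left(- 6 S\right) = 0$)
$X{\left(w \right)} = 4 + w$
$X{\left(y{\left(-1 + G{\left(-3 \right)},-2 \right)} \right)} \left(5 \cdot 1 - 6\right) = \left(4 - 1\right) \left(5 \cdot 1 - 6\right) = \left(4 - 1\right) \left(5 - 6\right) = \left(4 + \left(-2 + 1\right)\right) \left(-1\right) = \left(4 - 1\right) \left(-1\right) = 3 \left(-1\right) = -3$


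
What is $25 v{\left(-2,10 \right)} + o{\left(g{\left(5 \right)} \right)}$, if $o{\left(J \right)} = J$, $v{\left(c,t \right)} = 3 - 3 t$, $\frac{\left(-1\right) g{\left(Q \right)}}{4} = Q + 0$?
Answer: $-695$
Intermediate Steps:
$g{\left(Q \right)} = - 4 Q$ ($g{\left(Q \right)} = - 4 \left(Q + 0\right) = - 4 Q$)
$25 v{\left(-2,10 \right)} + o{\left(g{\left(5 \right)} \right)} = 25 \left(3 - 30\right) - 20 = 25 \left(-27\right) - 20 = -675 - 20 = -695$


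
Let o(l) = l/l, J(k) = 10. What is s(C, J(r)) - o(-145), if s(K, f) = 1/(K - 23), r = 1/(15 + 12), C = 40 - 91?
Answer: -75/74 ≈ -1.0135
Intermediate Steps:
C = -51
r = 1/27 ≈ 0.037037
o(l) = 1
s(K, f) = 1/(-23 + K)
s(C, J(r)) - o(-145) = 1/(-23 - 51) - 1*1 = 1/(-74) - 1 = -1/74 - 1 = -75/74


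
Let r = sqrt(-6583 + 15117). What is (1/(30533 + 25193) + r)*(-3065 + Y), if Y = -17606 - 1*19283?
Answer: -19977/27863 - 39954*sqrt(8534) ≈ -3.6909e+6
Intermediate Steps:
Y = -36889 (Y = -17606 - 19283 = -36889)
r = sqrt(8534) ≈ 92.380
(1/(30533 + 25193) + r)*(-3065 + Y) = (1/(30533 + 25193) + sqrt(8534))*(-3065 - 36889) = (1/55726 + sqrt(8534))*(-39954) = -19977/27863 - 39954*sqrt(8534)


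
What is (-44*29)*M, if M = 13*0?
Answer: 0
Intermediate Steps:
M = 0
(-44*29)*M = -44*29*0 = -1276*0 = 0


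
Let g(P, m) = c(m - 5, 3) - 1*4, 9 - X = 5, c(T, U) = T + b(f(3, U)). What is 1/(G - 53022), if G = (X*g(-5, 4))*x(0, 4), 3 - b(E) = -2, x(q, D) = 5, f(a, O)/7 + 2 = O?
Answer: -1/53022 ≈ -1.8860e-5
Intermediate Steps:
f(a, O) = -14 + 7*O
b(E) = 5 (b(E) = 3 - 1*(-2) = 3 + 2 = 5)
c(T, U) = 5 + T (c(T, U) = T + 5 = 5 + T)
X = 4 (X = 9 - 1*5 = 9 - 5 = 4)
g(P, m) = -4 + m (g(P, m) = (5 + (m - 5)) - 1*4 = (5 + (-5 + m)) - 4 = m - 4 = -4 + m)
G = 0 (G = (4*(-4 + 4))*5 = (4*0)*5 = 0*5 = 0)
1/(G - 53022) = 1/(0 - 53022) = 1/(-53022) = -1/53022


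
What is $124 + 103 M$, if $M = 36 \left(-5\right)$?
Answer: $-18416$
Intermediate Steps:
$M = -180$
$124 + 103 M = 124 + 103 \left(-180\right) = 124 - 18540 = -18416$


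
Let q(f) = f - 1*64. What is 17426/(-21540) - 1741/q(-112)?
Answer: 8608541/947760 ≈ 9.0830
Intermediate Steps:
q(f) = -64 + f (q(f) = f - 64 = -64 + f)
17426/(-21540) - 1741/q(-112) = 17426/(-21540) - 1741/(-64 - 112) = 17426*(-1/21540) - 1741/(-176) = -8713/10770 - 1741*(-1/176) = -8713/10770 + 1741/176 = 8608541/947760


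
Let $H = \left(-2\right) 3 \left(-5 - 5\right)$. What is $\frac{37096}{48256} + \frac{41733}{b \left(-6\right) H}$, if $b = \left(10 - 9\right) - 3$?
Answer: $\frac{885667}{15080} \approx 58.731$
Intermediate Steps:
$b = -2$ ($b = 1 - 3 = -2$)
$H = 60$ ($H = - 6 \left(-5 - 5\right) = \left(-6\right) \left(-10\right) = 60$)
$\frac{37096}{48256} + \frac{41733}{b \left(-6\right) H} = \frac{37096}{48256} + \frac{41733}{\left(-2\right) \left(-6\right) 60} = 37096 \cdot \frac{1}{48256} + \frac{41733}{12 \cdot 60} = \frac{4637}{6032} + \frac{41733}{720} = \frac{4637}{6032} + 41733 \cdot \frac{1}{720} = \frac{4637}{6032} + \frac{4637}{80} = \frac{885667}{15080}$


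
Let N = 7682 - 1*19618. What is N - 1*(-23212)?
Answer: 11276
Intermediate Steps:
N = -11936 (N = 7682 - 19618 = -11936)
N - 1*(-23212) = -11936 - 1*(-23212) = -11936 + 23212 = 11276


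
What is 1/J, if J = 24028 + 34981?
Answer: 1/59009 ≈ 1.6947e-5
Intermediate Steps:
J = 59009
1/J = 1/59009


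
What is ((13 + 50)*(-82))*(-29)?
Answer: 149814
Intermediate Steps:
((13 + 50)*(-82))*(-29) = (63*(-82))*(-29) = -5166*(-29) = 149814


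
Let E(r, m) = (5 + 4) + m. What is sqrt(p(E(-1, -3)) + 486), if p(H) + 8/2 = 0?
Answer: sqrt(482) ≈ 21.954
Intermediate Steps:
E(r, m) = 9 + m
p(H) = -4 (p(H) = -4 + 0 = -4)
sqrt(p(E(-1, -3)) + 486) = sqrt(-4 + 486) = sqrt(482)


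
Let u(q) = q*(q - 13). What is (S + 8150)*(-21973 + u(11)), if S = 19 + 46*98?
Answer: -278830615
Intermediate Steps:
S = 4527 (S = 19 + 4508 = 4527)
u(q) = q*(-13 + q)
(S + 8150)*(-21973 + u(11)) = (4527 + 8150)*(-21973 + 11*(-13 + 11)) = 12677*(-21973 + 11*(-2)) = 12677*(-21973 - 22) = 12677*(-21995) = -278830615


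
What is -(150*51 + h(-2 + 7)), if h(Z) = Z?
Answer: -7655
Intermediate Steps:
-(150*51 + h(-2 + 7)) = -(150*51 + (-2 + 7)) = -(7650 + 5) = -1*7655 = -7655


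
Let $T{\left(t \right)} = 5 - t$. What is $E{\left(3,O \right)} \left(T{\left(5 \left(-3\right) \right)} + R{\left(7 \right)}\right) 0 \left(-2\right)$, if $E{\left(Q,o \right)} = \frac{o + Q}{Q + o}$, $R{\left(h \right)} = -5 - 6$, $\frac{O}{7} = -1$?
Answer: $0$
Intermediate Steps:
$O = -7$ ($O = 7 \left(-1\right) = -7$)
$R{\left(h \right)} = -11$ ($R{\left(h \right)} = -5 - 6 = -11$)
$E{\left(Q,o \right)} = 1$ ($E{\left(Q,o \right)} = \frac{Q + o}{Q + o} = 1$)
$E{\left(3,O \right)} \left(T{\left(5 \left(-3\right) \right)} + R{\left(7 \right)}\right) 0 \left(-2\right) = 1 \left(\left(5 - 5 \left(-3\right)\right) - 11\right) 0 \left(-2\right) = 1 \left(\left(5 - -15\right) - 11\right) 0 = 1 \left(\left(5 + 15\right) - 11\right) 0 = 1 \left(20 - 11\right) 0 = 1 \cdot 9 \cdot 0 = 9 \cdot 0 = 0$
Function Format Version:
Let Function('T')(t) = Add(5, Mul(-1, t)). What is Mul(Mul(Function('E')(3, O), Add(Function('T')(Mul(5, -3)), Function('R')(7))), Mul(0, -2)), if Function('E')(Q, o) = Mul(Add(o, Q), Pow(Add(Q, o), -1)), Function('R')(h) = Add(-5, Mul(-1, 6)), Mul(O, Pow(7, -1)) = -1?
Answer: 0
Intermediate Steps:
O = -7 (O = Mul(7, -1) = -7)
Function('R')(h) = -11 (Function('R')(h) = Add(-5, -6) = -11)
Function('E')(Q, o) = 1 (Function('E')(Q, o) = Mul(Add(Q, o), Pow(Add(Q, o), -1)) = 1)
Mul(Mul(Function('E')(3, O), Add(Function('T')(Mul(5, -3)), Function('R')(7))), Mul(0, -2)) = Mul(Mul(1, Add(Add(5, Mul(-1, Mul(5, -3))), -11)), Mul(0, -2)) = Mul(Mul(1, Add(Add(5, Mul(-1, -15)), -11)), 0) = Mul(Mul(1, Add(Add(5, 15), -11)), 0) = Mul(Mul(1, Add(20, -11)), 0) = Mul(Mul(1, 9), 0) = Mul(9, 0) = 0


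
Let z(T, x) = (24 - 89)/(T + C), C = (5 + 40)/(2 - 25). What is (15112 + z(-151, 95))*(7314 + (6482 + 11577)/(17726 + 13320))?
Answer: 12073276304220033/109219828 ≈ 1.1054e+8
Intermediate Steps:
C = -45/23 (C = 45/(-23) = 45*(-1/23) = -45/23 ≈ -1.9565)
z(T, x) = -65/(-45/23 + T) (z(T, x) = (24 - 89)/(T - 45/23) = -65/(-45/23 + T))
(15112 + z(-151, 95))*(7314 + (6482 + 11577)/(17726 + 13320)) = (15112 - 1495/(-45 + 23*(-151)))*(7314 + (6482 + 11577)/(17726 + 13320)) = (15112 - 1495/(-45 - 3473))*(7314 + 18059/31046) = (15112 - 1495/(-3518))*(7314 + 18059*(1/31046)) = (15112 - 1495*(-1/3518))*(7314 + 18059/31046) = (15112 + 1495/3518)*(227088503/31046) = (53165511/3518)*(227088503/31046) = 12073276304220033/109219828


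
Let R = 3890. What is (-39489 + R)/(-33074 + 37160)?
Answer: -35599/4086 ≈ -8.7124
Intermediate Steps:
(-39489 + R)/(-33074 + 37160) = (-39489 + 3890)/(-33074 + 37160) = -35599/4086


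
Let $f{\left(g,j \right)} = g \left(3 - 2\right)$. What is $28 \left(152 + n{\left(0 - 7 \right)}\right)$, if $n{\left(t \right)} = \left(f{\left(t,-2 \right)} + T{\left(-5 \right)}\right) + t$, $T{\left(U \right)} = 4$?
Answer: $3976$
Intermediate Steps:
$f{\left(g,j \right)} = g$ ($f{\left(g,j \right)} = g 1 = g$)
$n{\left(t \right)} = 4 + 2 t$ ($n{\left(t \right)} = \left(t + 4\right) + t = \left(4 + t\right) + t = 4 + 2 t$)
$28 \left(152 + n{\left(0 - 7 \right)}\right) = 28 \left(152 + \left(4 + 2 \left(0 - 7\right)\right)\right) = 28 \left(152 + \left(4 + 2 \left(-7\right)\right)\right) = 28 \left(152 + \left(4 - 14\right)\right) = 28 \left(152 - 10\right) = 28 \cdot 142 = 3976$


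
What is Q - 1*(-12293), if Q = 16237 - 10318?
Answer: 18212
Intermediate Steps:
Q = 5919
Q - 1*(-12293) = 5919 - 1*(-12293) = 5919 + 12293 = 18212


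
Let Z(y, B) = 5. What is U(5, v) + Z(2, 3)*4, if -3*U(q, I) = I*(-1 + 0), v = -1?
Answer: 59/3 ≈ 19.667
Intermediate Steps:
U(q, I) = I/3 (U(q, I) = -I*(-1 + 0)/3 = -I*(-1)/3 = -(-1)*I/3 = I/3)
U(5, v) + Z(2, 3)*4 = (⅓)*(-1) + 5*4 = -⅓ + 20 = 59/3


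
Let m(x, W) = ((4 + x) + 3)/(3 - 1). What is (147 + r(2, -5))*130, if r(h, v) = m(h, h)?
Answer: 19695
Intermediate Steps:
m(x, W) = 7/2 + x/2 (m(x, W) = (7 + x)/2 = (7 + x)*(½) = 7/2 + x/2)
r(h, v) = 7/2 + h/2
(147 + r(2, -5))*130 = (147 + (7/2 + (½)*2))*130 = (147 + (7/2 + 1))*130 = (147 + 9/2)*130 = (303/2)*130 = 19695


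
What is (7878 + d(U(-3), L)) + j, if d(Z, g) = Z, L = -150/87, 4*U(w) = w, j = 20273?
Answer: 112601/4 ≈ 28150.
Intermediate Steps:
U(w) = w/4
L = -50/29 (L = -150*1/87 = -50/29 ≈ -1.7241)
(7878 + d(U(-3), L)) + j = (7878 + (¼)*(-3)) + 20273 = (7878 - ¾) + 20273 = 31509/4 + 20273 = 112601/4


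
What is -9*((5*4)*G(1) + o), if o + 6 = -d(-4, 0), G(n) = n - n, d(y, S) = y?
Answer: 18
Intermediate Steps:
G(n) = 0
o = -2 (o = -6 - 1*(-4) = -6 + 4 = -2)
-9*((5*4)*G(1) + o) = -9*((5*4)*0 - 2) = -9*(20*0 - 2) = -9*(0 - 2) = -9*(-2) = 18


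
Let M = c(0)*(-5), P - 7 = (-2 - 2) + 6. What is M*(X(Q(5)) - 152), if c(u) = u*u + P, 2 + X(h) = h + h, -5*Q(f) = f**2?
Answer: 7380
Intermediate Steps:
Q(f) = -f**2/5
P = 9 (P = 7 + ((-2 - 2) + 6) = 7 + (-4 + 6) = 7 + 2 = 9)
X(h) = -2 + 2*h (X(h) = -2 + (h + h) = -2 + 2*h)
c(u) = 9 + u**2 (c(u) = u*u + 9 = u**2 + 9 = 9 + u**2)
M = -45 (M = (9 + 0**2)*(-5) = (9 + 0)*(-5) = 9*(-5) = -45)
M*(X(Q(5)) - 152) = -45*((-2 + 2*(-1/5*5**2)) - 152) = -45*((-2 + 2*(-1/5*25)) - 152) = -45*((-2 + 2*(-5)) - 152) = -45*((-2 - 10) - 152) = -45*(-12 - 152) = -45*(-164) = 7380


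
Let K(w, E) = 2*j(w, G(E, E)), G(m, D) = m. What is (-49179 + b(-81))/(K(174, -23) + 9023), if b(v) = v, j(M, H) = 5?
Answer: -16420/3011 ≈ -5.4533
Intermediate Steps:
K(w, E) = 10 (K(w, E) = 2*5 = 10)
(-49179 + b(-81))/(K(174, -23) + 9023) = (-49179 - 81)/(10 + 9023) = -49260/9033 = -49260*1/9033 = -16420/3011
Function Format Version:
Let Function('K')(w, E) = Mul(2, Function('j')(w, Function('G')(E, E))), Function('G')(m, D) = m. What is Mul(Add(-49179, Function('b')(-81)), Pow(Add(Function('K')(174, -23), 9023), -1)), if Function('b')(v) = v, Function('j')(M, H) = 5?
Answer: Rational(-16420, 3011) ≈ -5.4533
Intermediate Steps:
Function('K')(w, E) = 10 (Function('K')(w, E) = Mul(2, 5) = 10)
Mul(Add(-49179, Function('b')(-81)), Pow(Add(Function('K')(174, -23), 9023), -1)) = Mul(Add(-49179, -81), Pow(Add(10, 9023), -1)) = Mul(-49260, Pow(9033, -1)) = Mul(-49260, Rational(1, 9033)) = Rational(-16420, 3011)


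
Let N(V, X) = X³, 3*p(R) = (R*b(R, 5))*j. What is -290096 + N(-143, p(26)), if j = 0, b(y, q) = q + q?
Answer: -290096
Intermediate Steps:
b(y, q) = 2*q
p(R) = 0 (p(R) = ((R*(2*5))*0)/3 = ((R*10)*0)/3 = ((10*R)*0)/3 = (⅓)*0 = 0)
-290096 + N(-143, p(26)) = -290096 + 0³ = -290096 + 0 = -290096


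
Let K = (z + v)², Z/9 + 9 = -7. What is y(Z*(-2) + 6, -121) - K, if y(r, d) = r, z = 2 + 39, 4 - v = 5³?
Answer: -6106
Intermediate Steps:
Z = -144 (Z = -81 + 9*(-7) = -81 - 63 = -144)
v = -121 (v = 4 - 1*5³ = 4 - 1*125 = 4 - 125 = -121)
z = 41
K = 6400 (K = (41 - 121)² = (-80)² = 6400)
y(Z*(-2) + 6, -121) - K = (-144*(-2) + 6) - 1*6400 = (288 + 6) - 6400 = 294 - 6400 = -6106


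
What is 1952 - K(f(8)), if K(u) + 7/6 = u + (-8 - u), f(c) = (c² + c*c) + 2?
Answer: 11767/6 ≈ 1961.2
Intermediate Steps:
f(c) = 2 + 2*c² (f(c) = (c² + c²) + 2 = 2*c² + 2 = 2 + 2*c²)
K(u) = -55/6 (K(u) = -7/6 + (u + (-8 - u)) = -7/6 - 8 = -55/6)
1952 - K(f(8)) = 1952 - 1*(-55/6) = 1952 + 55/6 = 11767/6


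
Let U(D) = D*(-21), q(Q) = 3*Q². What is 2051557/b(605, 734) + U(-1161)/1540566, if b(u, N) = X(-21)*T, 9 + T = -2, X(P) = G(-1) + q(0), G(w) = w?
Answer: 117057749239/627638 ≈ 1.8651e+5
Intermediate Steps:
X(P) = -1 (X(P) = -1 + 3*0² = -1 + 3*0 = -1 + 0 = -1)
U(D) = -21*D
T = -11 (T = -9 - 2 = -11)
b(u, N) = 11 (b(u, N) = -1*(-11) = 11)
2051557/b(605, 734) + U(-1161)/1540566 = 2051557/11 - 21*(-1161)/1540566 = 2051557*(1/11) + 24381*(1/1540566) = 2051557/11 + 903/57058 = 117057749239/627638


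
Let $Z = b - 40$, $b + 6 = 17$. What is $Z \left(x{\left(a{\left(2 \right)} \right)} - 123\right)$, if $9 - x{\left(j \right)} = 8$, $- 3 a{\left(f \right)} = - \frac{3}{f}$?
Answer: $3538$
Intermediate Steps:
$a{\left(f \right)} = \frac{1}{f}$ ($a{\left(f \right)} = - \frac{\left(-3\right) \frac{1}{f}}{3} = \frac{1}{f}$)
$b = 11$ ($b = -6 + 17 = 11$)
$Z = -29$ ($Z = 11 - 40 = -29$)
$x{\left(j \right)} = 1$ ($x{\left(j \right)} = 9 - 8 = 1$)
$Z \left(x{\left(a{\left(2 \right)} \right)} - 123\right) = - 29 \left(1 - 123\right) = \left(-29\right) \left(-122\right) = 3538$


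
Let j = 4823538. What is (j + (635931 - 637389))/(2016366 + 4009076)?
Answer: 2411040/3012721 ≈ 0.80029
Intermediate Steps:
(j + (635931 - 637389))/(2016366 + 4009076) = (4823538 + (635931 - 637389))/(2016366 + 4009076) = (4823538 - 1458)/6025442 = 4822080*(1/6025442) = 2411040/3012721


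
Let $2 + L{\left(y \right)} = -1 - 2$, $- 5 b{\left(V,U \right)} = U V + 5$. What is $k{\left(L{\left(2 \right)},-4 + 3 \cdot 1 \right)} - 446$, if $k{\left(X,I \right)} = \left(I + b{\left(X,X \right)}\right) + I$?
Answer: $-454$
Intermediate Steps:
$b{\left(V,U \right)} = -1 - \frac{U V}{5}$ ($b{\left(V,U \right)} = - \frac{U V + 5}{5} = - \frac{5 + U V}{5} = -1 - \frac{U V}{5}$)
$L{\left(y \right)} = -5$ ($L{\left(y \right)} = -2 - 3 = -5$)
$k{\left(X,I \right)} = -1 + 2 I - \frac{X^{2}}{5}$ ($k{\left(X,I \right)} = \left(I - \left(1 + \frac{X X}{5}\right)\right) + I = \left(I - \left(1 + \frac{X^{2}}{5}\right)\right) + I = \left(-1 + I - \frac{X^{2}}{5}\right) + I = -1 + 2 I - \frac{X^{2}}{5}$)
$k{\left(L{\left(2 \right)},-4 + 3 \cdot 1 \right)} - 446 = \left(-1 + 2 \left(-4 + 3 \cdot 1\right) - \frac{\left(-5\right)^{2}}{5}\right) - 446 = \left(-1 + 2 \left(-4 + 3\right) - 5\right) - 446 = \left(-1 + 2 \left(-1\right) - 5\right) - 446 = \left(-1 - 2 - 5\right) - 446 = -8 - 446 = -454$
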